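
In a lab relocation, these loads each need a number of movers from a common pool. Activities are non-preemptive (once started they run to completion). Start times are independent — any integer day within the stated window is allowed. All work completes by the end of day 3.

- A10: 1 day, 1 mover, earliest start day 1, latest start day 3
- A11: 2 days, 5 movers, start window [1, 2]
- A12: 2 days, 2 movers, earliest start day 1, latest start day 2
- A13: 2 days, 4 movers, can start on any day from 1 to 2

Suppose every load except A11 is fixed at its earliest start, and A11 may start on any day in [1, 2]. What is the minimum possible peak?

11

A11@1: d1:12  d2:11  d3:0 → peak 12
A11@2: d1:7  d2:11  d3:5 → peak 11
Best is A11@2, peak 11.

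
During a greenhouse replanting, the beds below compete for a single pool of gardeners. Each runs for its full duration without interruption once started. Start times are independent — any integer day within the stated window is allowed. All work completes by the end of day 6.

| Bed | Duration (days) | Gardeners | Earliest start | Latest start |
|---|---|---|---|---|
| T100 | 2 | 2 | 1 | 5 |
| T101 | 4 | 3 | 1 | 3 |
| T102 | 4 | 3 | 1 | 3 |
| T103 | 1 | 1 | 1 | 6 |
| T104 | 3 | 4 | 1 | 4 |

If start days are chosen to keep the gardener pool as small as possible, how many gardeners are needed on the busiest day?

10

Early-start (T100@1, T101@1, T102@1, T103@1, T104@1) gives peak 13: d1:13  d2:12  d3:10  d4:6  d5:0  d6:0.
Shift T104→3.
Schedule T100@1, T101@1, T102@1, T103@1, T104@3: d1:9  d2:8  d3:10  d4:10  d5:4  d6:0 — peak 10.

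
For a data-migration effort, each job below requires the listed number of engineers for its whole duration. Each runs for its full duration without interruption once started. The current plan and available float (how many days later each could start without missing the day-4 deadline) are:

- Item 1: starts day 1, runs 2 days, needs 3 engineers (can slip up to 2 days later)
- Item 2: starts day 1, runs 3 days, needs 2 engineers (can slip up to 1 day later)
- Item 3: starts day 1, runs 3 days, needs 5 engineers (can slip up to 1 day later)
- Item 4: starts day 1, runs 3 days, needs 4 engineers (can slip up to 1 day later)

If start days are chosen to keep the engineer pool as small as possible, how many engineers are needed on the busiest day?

14

Schedule Item 1@1, Item 2@1, Item 3@1, Item 4@1: d1:14  d2:14  d3:11  d4:0 — peak 14.
No arrangement of the 24 feasible schedules does better.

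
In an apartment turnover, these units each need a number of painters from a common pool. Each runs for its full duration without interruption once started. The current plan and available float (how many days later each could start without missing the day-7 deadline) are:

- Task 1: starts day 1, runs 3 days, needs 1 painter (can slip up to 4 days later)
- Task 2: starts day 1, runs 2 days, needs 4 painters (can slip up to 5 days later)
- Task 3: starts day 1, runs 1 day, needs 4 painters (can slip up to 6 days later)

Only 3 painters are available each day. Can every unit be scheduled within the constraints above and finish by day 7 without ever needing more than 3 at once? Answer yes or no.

The minimum achievable peak is 4; 3 < 4, so no feasible schedule stays within the cap.

no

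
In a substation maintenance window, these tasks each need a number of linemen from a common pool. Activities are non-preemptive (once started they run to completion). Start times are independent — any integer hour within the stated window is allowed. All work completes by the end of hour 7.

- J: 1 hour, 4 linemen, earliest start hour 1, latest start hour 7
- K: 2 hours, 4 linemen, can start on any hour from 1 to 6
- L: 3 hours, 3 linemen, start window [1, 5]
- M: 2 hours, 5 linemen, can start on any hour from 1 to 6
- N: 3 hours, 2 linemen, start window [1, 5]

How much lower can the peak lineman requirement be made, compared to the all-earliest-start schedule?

Early-start peak: h1:18  h2:14  h3:5  h4:0  h5:0  h6:0  h7:0 ⇒ 18.
Leveled (J@1, K@2, L@1, M@4, N@4): h1:7  h2:7  h3:7  h4:7  h5:7  h6:2  h7:0 ⇒ 7.
Reduction 18 − 7 = 11.

11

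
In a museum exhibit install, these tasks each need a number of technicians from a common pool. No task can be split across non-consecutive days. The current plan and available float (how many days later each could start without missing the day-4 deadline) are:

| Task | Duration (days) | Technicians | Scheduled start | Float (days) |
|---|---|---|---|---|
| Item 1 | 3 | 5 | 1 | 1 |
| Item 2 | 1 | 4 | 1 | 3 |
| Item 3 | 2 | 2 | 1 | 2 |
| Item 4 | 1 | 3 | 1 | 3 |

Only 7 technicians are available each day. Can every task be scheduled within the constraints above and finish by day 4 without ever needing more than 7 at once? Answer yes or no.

yes

Schedule Item 1@1, Item 2@4, Item 3@1, Item 4@4: d1:7  d2:7  d3:5  d4:7 — peak 7 ≤ 7.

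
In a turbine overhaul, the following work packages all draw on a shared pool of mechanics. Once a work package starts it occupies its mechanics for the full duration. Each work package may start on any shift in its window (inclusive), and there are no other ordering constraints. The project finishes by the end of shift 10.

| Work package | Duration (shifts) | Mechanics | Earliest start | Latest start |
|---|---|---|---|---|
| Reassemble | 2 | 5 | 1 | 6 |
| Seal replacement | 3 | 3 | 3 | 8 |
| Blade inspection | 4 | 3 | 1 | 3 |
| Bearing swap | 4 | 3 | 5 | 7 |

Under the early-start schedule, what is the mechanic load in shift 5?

At early start, shift 5 has: Seal replacement, Bearing swap.
Demand: 3 + 3 = 6.

6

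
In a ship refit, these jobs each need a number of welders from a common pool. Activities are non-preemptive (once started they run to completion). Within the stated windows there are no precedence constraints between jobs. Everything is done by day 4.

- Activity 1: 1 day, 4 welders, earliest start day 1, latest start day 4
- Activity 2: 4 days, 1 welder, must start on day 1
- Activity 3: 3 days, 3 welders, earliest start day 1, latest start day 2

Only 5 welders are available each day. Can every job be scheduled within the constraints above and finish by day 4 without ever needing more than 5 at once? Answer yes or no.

yes

Schedule Activity 1@1, Activity 2@1, Activity 3@2: d1:5  d2:4  d3:4  d4:4 — peak 5 ≤ 5.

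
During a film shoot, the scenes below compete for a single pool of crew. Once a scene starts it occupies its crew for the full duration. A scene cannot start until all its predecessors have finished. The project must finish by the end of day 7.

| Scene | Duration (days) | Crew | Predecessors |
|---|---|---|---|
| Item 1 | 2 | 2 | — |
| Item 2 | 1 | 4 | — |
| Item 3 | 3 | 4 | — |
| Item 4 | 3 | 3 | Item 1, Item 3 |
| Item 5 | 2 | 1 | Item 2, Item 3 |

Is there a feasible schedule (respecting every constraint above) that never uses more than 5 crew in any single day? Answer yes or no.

The minimum achievable peak is 6; 5 < 6, so no feasible schedule stays within the cap.

no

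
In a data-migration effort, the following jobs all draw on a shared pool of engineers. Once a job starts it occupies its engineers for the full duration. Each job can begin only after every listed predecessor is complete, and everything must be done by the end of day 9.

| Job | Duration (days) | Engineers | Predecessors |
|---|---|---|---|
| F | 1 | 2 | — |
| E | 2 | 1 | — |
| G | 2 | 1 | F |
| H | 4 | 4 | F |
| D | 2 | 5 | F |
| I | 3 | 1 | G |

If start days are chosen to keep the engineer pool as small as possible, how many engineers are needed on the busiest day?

Early-start (F@1, E@1, G@2, H@2, D@2, I@4) gives peak 11: d1:3  d2:11  d3:10  d4:5  d5:5  d6:1  d7:0  d8:0  d9:0.
Shift H→3, D→7.
Schedule F@1, E@1, G@2, H@3, D@7, I@4: d1:3  d2:2  d3:5  d4:5  d5:5  d6:5  d7:5  d8:5  d9:0 — peak 5.

5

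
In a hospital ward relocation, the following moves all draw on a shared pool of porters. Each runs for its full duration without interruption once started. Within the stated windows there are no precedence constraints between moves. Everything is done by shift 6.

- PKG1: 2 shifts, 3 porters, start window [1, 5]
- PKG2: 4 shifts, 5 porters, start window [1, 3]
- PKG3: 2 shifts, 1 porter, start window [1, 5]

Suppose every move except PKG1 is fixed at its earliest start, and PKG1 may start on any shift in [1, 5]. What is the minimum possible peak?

PKG1@1: s1:9  s2:9  s3:5  s4:5  s5:0  s6:0 → peak 9
PKG1@2: s1:6  s2:9  s3:8  s4:5  s5:0  s6:0 → peak 9
PKG1@3: s1:6  s2:6  s3:8  s4:8  s5:0  s6:0 → peak 8
PKG1@4: s1:6  s2:6  s3:5  s4:8  s5:3  s6:0 → peak 8
PKG1@5: s1:6  s2:6  s3:5  s4:5  s5:3  s6:3 → peak 6
Best is PKG1@5, peak 6.

6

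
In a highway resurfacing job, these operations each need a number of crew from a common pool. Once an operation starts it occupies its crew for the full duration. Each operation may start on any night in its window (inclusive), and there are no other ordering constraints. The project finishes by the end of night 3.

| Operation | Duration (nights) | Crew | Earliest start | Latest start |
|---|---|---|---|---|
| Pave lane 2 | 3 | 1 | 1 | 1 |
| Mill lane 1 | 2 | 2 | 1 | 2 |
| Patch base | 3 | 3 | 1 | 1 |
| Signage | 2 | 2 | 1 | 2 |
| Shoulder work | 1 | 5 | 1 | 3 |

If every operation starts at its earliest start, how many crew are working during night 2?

8

At early start, night 2 has: Pave lane 2, Mill lane 1, Patch base, Signage.
Demand: 1 + 2 + 3 + 2 = 8.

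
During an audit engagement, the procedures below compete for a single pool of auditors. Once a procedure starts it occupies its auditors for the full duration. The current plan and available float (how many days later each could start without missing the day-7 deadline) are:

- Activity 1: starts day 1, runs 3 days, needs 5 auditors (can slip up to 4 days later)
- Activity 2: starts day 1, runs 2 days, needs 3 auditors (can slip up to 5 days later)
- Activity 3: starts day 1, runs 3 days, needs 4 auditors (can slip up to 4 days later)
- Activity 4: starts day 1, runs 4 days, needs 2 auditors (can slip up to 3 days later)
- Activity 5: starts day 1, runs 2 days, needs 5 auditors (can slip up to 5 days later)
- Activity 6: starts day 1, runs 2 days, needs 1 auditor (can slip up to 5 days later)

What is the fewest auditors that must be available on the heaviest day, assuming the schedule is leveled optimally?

9

Early-start (Activity 1@1, Activity 2@1, Activity 3@1, Activity 4@1, Activity 5@1, Activity 6@1) gives peak 20: d1:20  d2:20  d3:11  d4:2  d5:0  d6:0  d7:0.
Shift Activity 3→3, Activity 4→4, Activity 5→6.
Schedule Activity 1@1, Activity 2@1, Activity 3@3, Activity 4@4, Activity 5@6, Activity 6@1: d1:9  d2:9  d3:9  d4:6  d5:6  d6:7  d7:7 — peak 9.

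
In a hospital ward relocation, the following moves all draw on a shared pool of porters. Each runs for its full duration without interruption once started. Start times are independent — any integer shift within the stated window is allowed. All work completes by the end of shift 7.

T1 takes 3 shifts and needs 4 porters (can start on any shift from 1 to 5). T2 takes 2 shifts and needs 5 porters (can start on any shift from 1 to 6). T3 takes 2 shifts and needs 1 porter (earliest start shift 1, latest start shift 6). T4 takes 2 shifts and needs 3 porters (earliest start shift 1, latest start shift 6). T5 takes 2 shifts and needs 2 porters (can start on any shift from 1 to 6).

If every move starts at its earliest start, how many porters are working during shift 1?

15

At early start, shift 1 has: T1, T2, T3, T4, T5.
Demand: 4 + 5 + 1 + 3 + 2 = 15.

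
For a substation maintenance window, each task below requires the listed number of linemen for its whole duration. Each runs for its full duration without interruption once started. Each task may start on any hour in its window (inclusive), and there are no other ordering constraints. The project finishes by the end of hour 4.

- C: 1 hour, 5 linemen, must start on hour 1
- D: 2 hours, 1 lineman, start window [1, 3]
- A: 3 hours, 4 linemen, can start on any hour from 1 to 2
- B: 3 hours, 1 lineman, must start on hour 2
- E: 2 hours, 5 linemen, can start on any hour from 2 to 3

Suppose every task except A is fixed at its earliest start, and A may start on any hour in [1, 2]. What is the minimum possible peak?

A@1: h1:10  h2:11  h3:10  h4:1 → peak 11
A@2: h1:6  h2:11  h3:10  h4:5 → peak 11
Best is A@1, peak 11.

11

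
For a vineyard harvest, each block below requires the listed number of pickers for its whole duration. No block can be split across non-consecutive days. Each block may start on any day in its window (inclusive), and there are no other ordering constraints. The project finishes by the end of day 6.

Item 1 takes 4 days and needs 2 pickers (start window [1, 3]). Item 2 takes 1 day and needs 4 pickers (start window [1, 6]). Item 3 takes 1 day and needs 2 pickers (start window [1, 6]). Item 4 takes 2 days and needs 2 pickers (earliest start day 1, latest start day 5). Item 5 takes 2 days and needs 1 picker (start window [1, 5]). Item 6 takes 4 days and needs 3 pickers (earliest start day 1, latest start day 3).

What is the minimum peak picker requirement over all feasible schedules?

Early-start (Item 1@1, Item 2@1, Item 3@1, Item 4@1, Item 5@1, Item 6@1) gives peak 14: d1:14  d2:8  d3:5  d4:5  d5:0  d6:0.
Shift Item 3→2, Item 4→5, Item 5→2, Item 6→3.
Schedule Item 1@1, Item 2@1, Item 3@2, Item 4@5, Item 5@2, Item 6@3: d1:6  d2:5  d3:6  d4:5  d5:5  d6:5 — peak 6.
Total picker-days = 32 over 6 days ⇒ peak ≥ ⌈32/6⌉ = 6, so 6 is optimal.

6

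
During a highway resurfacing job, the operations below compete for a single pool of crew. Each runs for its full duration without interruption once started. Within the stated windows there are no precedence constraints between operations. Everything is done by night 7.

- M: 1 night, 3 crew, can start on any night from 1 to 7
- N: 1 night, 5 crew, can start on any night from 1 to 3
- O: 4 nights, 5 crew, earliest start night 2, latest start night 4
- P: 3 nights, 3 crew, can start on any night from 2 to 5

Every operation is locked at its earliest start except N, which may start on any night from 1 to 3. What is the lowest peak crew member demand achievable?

N@1: n1:8  n2:8  n3:8  n4:8  n5:5  n6:0  n7:0 → peak 8
N@2: n1:3  n2:13  n3:8  n4:8  n5:5  n6:0  n7:0 → peak 13
N@3: n1:3  n2:8  n3:13  n4:8  n5:5  n6:0  n7:0 → peak 13
Best is N@1, peak 8.

8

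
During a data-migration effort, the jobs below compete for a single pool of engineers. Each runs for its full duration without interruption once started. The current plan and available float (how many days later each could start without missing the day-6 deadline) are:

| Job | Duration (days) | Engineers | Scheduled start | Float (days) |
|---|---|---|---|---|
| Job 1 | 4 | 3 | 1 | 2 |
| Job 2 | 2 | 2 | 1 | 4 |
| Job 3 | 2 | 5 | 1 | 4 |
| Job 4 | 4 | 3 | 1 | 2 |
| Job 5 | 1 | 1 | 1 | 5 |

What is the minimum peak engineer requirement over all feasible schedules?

Early-start (Job 1@1, Job 2@1, Job 3@1, Job 4@1, Job 5@1) gives peak 14: d1:14  d2:13  d3:6  d4:6  d5:0  d6:0.
Shift Job 2→5, Job 3→5.
Schedule Job 1@1, Job 2@5, Job 3@5, Job 4@1, Job 5@1: d1:7  d2:6  d3:6  d4:6  d5:7  d6:7 — peak 7.
Total engineer-days = 39 over 6 days ⇒ peak ≥ ⌈39/6⌉ = 7, so 7 is optimal.

7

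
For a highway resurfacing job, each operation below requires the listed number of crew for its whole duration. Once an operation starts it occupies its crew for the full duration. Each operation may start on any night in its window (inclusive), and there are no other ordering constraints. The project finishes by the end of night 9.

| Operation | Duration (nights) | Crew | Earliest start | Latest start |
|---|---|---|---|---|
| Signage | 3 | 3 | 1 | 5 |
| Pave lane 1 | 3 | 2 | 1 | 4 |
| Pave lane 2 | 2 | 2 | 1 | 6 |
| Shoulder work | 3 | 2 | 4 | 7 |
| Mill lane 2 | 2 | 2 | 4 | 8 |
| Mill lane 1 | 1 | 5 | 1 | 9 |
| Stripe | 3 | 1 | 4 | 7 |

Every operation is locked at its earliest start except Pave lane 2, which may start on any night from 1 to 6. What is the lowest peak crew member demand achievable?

Pave lane 2@1: n1:12  n2:7  n3:5  n4:5  n5:5  n6:3  n7:0  n8:0  n9:0 → peak 12
Pave lane 2@2: n1:10  n2:7  n3:7  n4:5  n5:5  n6:3  n7:0  n8:0  n9:0 → peak 10
Pave lane 2@3: n1:10  n2:5  n3:7  n4:7  n5:5  n6:3  n7:0  n8:0  n9:0 → peak 10
Pave lane 2@4: n1:10  n2:5  n3:5  n4:7  n5:7  n6:3  n7:0  n8:0  n9:0 → peak 10
Pave lane 2@5: n1:10  n2:5  n3:5  n4:5  n5:7  n6:5  n7:0  n8:0  n9:0 → peak 10
Pave lane 2@6: n1:10  n2:5  n3:5  n4:5  n5:5  n6:5  n7:2  n8:0  n9:0 → peak 10
Best is Pave lane 2@2, peak 10.

10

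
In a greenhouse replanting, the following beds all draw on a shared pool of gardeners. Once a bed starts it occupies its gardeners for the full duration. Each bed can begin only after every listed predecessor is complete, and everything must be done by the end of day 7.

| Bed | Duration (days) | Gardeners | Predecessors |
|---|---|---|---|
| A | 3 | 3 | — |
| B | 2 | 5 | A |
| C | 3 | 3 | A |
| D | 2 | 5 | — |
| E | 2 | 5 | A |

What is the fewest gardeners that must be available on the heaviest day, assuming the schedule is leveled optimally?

Early-start (A@1, B@4, C@4, D@1, E@4) gives peak 13: d1:8  d2:8  d3:3  d4:13  d5:13  d6:3  d7:0.
Shift E→6.
Schedule A@1, B@4, C@4, D@1, E@6: d1:8  d2:8  d3:3  d4:8  d5:8  d6:8  d7:5 — peak 8.

8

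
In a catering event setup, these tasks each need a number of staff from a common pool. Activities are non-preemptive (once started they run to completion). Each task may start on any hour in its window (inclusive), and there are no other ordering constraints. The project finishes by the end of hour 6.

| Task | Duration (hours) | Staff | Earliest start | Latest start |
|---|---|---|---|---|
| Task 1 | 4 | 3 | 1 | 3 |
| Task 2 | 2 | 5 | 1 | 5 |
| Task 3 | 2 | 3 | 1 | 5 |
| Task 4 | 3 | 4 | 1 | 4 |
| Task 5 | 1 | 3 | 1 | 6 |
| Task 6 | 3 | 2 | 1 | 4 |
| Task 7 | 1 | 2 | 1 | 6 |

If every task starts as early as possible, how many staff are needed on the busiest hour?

22

Early-start schedule: Task 1@1, Task 2@1, Task 3@1, Task 4@1, Task 5@1, Task 6@1, Task 7@1.
Load per hour: hour 1: 22, hour 2: 17, hour 3: 9, hour 4: 3, hour 5: 0, hour 6: 0.
Peak is 22.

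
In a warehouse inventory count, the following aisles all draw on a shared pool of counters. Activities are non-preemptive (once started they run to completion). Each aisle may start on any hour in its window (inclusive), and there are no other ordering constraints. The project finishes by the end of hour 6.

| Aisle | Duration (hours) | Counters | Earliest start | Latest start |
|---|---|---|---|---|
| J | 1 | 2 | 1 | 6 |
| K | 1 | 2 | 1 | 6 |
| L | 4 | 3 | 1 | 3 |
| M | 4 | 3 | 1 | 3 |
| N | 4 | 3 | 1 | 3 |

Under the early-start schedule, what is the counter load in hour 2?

9

At early start, hour 2 has: L, M, N.
Demand: 3 + 3 + 3 = 9.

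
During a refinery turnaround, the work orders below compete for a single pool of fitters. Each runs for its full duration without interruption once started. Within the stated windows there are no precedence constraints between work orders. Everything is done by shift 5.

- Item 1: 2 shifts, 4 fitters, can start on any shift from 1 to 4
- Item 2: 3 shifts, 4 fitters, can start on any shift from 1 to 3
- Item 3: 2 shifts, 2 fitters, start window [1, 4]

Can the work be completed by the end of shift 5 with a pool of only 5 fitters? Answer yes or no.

The minimum achievable peak is 6; 5 < 6, so no feasible schedule stays within the cap.

no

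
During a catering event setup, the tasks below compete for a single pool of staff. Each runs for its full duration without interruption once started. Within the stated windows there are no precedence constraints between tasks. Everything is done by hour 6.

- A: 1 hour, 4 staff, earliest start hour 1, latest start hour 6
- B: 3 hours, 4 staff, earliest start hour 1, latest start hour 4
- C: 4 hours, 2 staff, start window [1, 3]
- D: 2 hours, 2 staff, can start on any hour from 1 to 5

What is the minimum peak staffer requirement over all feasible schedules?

Early-start (A@1, B@1, C@1, D@1) gives peak 12: h1:12  h2:8  h3:6  h4:2  h5:0  h6:0.
Shift B→2, D→5.
Schedule A@1, B@2, C@1, D@5: h1:6  h2:6  h3:6  h4:6  h5:2  h6:2 — peak 6.

6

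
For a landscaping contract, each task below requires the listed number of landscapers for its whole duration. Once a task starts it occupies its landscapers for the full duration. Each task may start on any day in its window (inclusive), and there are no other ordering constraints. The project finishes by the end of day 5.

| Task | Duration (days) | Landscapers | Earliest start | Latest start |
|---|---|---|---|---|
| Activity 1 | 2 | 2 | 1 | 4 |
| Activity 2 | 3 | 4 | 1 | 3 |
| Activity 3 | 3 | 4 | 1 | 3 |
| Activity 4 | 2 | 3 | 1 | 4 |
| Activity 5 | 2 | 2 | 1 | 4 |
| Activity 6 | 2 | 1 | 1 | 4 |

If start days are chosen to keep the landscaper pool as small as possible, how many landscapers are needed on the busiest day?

8

Early-start (Activity 1@1, Activity 2@1, Activity 3@1, Activity 4@1, Activity 5@1, Activity 6@1) gives peak 16: d1:16  d2:16  d3:8  d4:0  d5:0.
Shift Activity 3→3, Activity 4→4, Activity 6→4.
Schedule Activity 1@1, Activity 2@1, Activity 3@3, Activity 4@4, Activity 5@1, Activity 6@4: d1:8  d2:8  d3:8  d4:8  d5:8 — peak 8.
Total landscaper-days = 40 over 5 days ⇒ peak ≥ ⌈40/5⌉ = 8, so 8 is optimal.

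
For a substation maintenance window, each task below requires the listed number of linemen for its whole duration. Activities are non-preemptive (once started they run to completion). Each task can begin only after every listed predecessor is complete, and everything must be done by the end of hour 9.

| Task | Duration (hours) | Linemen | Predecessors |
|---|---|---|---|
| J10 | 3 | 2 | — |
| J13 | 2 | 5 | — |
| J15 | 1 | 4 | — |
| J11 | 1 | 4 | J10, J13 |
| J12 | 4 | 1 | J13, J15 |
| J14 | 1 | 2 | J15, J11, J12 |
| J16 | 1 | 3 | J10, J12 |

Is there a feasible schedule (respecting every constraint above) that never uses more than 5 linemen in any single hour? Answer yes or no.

Schedule J10@4, J13@1, J15@3, J11@7, J12@4, J14@8, J16@8: h1:5  h2:5  h3:4  h4:3  h5:3  h6:3  h7:5  h8:5  h9:0 — peak 5 ≤ 5.

yes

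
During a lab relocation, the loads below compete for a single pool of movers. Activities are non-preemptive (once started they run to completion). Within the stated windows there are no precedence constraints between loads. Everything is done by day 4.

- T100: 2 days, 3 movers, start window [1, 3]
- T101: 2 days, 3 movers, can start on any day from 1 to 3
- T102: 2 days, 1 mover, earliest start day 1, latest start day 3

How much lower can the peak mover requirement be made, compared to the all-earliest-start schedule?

3

Early-start peak: d1:7  d2:7  d3:0  d4:0 ⇒ 7.
Leveled (T100@1, T101@3, T102@1): d1:4  d2:4  d3:3  d4:3 ⇒ 4.
Reduction 7 − 4 = 3.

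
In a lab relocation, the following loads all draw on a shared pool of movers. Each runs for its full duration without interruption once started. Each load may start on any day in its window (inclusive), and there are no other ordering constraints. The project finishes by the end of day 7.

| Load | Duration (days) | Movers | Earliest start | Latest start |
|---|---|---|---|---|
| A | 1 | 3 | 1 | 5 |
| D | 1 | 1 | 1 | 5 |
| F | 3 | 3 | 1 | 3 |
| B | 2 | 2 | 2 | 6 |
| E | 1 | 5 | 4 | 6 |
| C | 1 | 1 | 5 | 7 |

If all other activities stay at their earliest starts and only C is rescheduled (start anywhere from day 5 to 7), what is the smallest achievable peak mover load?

7

C@5: d1:7  d2:5  d3:5  d4:5  d5:1  d6:0  d7:0 → peak 7
C@6: d1:7  d2:5  d3:5  d4:5  d5:0  d6:1  d7:0 → peak 7
C@7: d1:7  d2:5  d3:5  d4:5  d5:0  d6:0  d7:1 → peak 7
Best is C@5, peak 7.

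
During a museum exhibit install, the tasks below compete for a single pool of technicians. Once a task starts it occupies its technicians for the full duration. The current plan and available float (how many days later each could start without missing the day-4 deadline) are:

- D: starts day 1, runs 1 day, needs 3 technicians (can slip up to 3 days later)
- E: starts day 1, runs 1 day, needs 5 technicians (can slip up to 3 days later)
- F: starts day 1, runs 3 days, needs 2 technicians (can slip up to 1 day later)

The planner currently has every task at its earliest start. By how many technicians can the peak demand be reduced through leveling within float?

Early-start peak: d1:10  d2:2  d3:2  d4:0 ⇒ 10.
Leveled (D@1, E@4, F@1): d1:5  d2:2  d3:2  d4:5 ⇒ 5.
Reduction 10 − 5 = 5.

5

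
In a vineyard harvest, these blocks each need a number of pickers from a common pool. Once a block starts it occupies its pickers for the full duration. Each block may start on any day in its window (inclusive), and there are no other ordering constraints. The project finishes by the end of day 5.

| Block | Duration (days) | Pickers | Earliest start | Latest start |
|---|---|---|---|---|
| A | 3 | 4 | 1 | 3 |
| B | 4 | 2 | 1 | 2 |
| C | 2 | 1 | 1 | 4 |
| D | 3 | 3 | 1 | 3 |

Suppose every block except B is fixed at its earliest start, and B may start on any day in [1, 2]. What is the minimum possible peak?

B@1: d1:10  d2:10  d3:9  d4:2  d5:0 → peak 10
B@2: d1:8  d2:10  d3:9  d4:2  d5:2 → peak 10
Best is B@1, peak 10.

10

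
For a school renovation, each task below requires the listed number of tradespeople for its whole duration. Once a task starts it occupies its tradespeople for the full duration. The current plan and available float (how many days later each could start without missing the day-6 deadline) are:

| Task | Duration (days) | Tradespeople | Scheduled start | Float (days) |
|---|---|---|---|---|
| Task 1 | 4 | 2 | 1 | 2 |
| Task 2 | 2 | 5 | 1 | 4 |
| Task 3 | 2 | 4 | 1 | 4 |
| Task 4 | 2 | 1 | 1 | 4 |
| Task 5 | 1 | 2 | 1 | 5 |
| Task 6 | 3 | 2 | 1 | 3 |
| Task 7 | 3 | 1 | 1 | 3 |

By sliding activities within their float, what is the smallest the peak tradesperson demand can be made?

Early-start (Task 1@1, Task 2@1, Task 3@1, Task 4@1, Task 5@1, Task 6@1, Task 7@1) gives peak 17: d1:17  d2:15  d3:5  d4:2  d5:0  d6:0.
Shift Task 3→5, Task 4→3, Task 5→3, Task 6→3, Task 7→4.
Schedule Task 1@1, Task 2@1, Task 3@5, Task 4@3, Task 5@3, Task 6@3, Task 7@4: d1:7  d2:7  d3:7  d4:6  d5:7  d6:5 — peak 7.
Total tradesperson-days = 39 over 6 days ⇒ peak ≥ ⌈39/6⌉ = 7, so 7 is optimal.

7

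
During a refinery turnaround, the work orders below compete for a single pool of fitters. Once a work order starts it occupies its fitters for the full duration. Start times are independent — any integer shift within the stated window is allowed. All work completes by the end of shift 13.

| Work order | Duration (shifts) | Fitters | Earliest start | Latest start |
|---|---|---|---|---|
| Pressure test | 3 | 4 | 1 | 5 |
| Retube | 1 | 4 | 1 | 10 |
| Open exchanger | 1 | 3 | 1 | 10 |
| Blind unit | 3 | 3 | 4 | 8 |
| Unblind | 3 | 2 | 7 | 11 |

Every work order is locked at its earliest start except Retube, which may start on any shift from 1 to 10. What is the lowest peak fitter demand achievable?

7

Retube@1: s1:11  s2:4  s3:4  s4:3  s5:3  s6:3  s7:2  s8:2  s9:2  s10:0  s11:0  s12:0  s13:0 → peak 11
Retube@2: s1:7  s2:8  s3:4  s4:3  s5:3  s6:3  s7:2  s8:2  s9:2  s10:0  s11:0  s12:0  s13:0 → peak 8
Retube@3: s1:7  s2:4  s3:8  s4:3  s5:3  s6:3  s7:2  s8:2  s9:2  s10:0  s11:0  s12:0  s13:0 → peak 8
Retube@4: s1:7  s2:4  s3:4  s4:7  s5:3  s6:3  s7:2  s8:2  s9:2  s10:0  s11:0  s12:0  s13:0 → peak 7
Retube@5: s1:7  s2:4  s3:4  s4:3  s5:7  s6:3  s7:2  s8:2  s9:2  s10:0  s11:0  s12:0  s13:0 → peak 7
Retube@6: s1:7  s2:4  s3:4  s4:3  s5:3  s6:7  s7:2  s8:2  s9:2  s10:0  s11:0  s12:0  s13:0 → peak 7
Retube@7: s1:7  s2:4  s3:4  s4:3  s5:3  s6:3  s7:6  s8:2  s9:2  s10:0  s11:0  s12:0  s13:0 → peak 7
Retube@8: s1:7  s2:4  s3:4  s4:3  s5:3  s6:3  s7:2  s8:6  s9:2  s10:0  s11:0  s12:0  s13:0 → peak 7
Retube@9: s1:7  s2:4  s3:4  s4:3  s5:3  s6:3  s7:2  s8:2  s9:6  s10:0  s11:0  s12:0  s13:0 → peak 7
Retube@10: s1:7  s2:4  s3:4  s4:3  s5:3  s6:3  s7:2  s8:2  s9:2  s10:4  s11:0  s12:0  s13:0 → peak 7
Best is Retube@4, peak 7.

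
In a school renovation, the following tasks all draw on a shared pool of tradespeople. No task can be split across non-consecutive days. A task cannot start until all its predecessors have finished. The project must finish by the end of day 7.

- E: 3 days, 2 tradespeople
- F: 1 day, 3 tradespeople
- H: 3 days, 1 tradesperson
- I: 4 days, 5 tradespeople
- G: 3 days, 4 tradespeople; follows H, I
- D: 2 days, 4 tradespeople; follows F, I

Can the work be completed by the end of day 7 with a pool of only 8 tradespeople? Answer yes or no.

yes

Schedule E@1, F@4, H@1, I@1, G@5, D@5: d1:8  d2:8  d3:8  d4:8  d5:8  d6:8  d7:4 — peak 8 ≤ 8.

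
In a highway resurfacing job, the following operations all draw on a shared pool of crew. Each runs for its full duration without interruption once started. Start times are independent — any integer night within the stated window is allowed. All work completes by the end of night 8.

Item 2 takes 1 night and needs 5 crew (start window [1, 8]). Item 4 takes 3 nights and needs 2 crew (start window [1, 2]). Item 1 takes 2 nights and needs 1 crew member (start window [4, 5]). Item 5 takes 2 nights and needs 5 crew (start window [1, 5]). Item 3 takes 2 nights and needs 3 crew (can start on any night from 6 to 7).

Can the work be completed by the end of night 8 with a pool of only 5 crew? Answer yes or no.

no

The minimum achievable peak is 6; 5 < 6, so no feasible schedule stays within the cap.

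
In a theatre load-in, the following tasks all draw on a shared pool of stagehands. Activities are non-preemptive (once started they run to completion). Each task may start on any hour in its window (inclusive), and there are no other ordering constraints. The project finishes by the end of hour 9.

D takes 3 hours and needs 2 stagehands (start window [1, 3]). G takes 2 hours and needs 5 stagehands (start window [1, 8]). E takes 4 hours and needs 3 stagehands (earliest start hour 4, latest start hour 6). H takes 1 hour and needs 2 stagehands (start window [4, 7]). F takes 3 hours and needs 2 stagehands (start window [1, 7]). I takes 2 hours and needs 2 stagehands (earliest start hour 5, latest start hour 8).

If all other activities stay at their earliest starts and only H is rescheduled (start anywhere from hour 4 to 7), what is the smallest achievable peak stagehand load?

H@4: h1:9  h2:9  h3:4  h4:5  h5:5  h6:5  h7:3  h8:0  h9:0 → peak 9
H@5: h1:9  h2:9  h3:4  h4:3  h5:7  h6:5  h7:3  h8:0  h9:0 → peak 9
H@6: h1:9  h2:9  h3:4  h4:3  h5:5  h6:7  h7:3  h8:0  h9:0 → peak 9
H@7: h1:9  h2:9  h3:4  h4:3  h5:5  h6:5  h7:5  h8:0  h9:0 → peak 9
Best is H@4, peak 9.

9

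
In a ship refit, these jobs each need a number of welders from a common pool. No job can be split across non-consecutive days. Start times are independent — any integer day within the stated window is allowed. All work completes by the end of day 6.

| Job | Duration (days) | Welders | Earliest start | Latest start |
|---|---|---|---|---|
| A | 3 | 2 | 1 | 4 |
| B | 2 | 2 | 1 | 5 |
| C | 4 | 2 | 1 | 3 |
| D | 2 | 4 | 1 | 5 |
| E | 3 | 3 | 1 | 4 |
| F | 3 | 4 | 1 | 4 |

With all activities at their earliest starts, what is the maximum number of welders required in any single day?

17

Early-start schedule: A@1, B@1, C@1, D@1, E@1, F@1.
Load per day: day 1: 17, day 2: 17, day 3: 11, day 4: 2, day 5: 0, day 6: 0.
Peak is 17.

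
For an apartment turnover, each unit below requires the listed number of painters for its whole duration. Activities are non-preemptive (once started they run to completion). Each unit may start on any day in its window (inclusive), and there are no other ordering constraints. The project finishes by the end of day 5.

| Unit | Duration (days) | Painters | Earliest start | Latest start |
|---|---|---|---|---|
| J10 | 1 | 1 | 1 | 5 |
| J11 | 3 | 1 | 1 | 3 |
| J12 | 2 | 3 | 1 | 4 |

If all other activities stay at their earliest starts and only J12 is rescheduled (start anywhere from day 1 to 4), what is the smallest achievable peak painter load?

3

J12@1: d1:5  d2:4  d3:1  d4:0  d5:0 → peak 5
J12@2: d1:2  d2:4  d3:4  d4:0  d5:0 → peak 4
J12@3: d1:2  d2:1  d3:4  d4:3  d5:0 → peak 4
J12@4: d1:2  d2:1  d3:1  d4:3  d5:3 → peak 3
Best is J12@4, peak 3.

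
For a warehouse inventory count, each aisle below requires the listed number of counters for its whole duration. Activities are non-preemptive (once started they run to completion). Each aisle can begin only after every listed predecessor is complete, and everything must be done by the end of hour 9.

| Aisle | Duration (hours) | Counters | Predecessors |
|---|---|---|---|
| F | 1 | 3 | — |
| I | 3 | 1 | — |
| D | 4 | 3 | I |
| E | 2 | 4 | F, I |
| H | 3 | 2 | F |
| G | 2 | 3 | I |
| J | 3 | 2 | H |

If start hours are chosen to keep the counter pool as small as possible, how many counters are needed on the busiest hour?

Early-start (F@1, I@1, D@4, E@4, H@2, G@4, J@5) gives peak 12: h1:4  h2:3  h3:3  h4:12  h5:12  h6:5  h7:5  h8:0  h9:0.
Shift E→8, G→5, J→7.
Schedule F@1, I@1, D@4, E@8, H@2, G@5, J@7: h1:4  h2:3  h3:3  h4:5  h5:6  h6:6  h7:5  h8:6  h9:6 — peak 6.

6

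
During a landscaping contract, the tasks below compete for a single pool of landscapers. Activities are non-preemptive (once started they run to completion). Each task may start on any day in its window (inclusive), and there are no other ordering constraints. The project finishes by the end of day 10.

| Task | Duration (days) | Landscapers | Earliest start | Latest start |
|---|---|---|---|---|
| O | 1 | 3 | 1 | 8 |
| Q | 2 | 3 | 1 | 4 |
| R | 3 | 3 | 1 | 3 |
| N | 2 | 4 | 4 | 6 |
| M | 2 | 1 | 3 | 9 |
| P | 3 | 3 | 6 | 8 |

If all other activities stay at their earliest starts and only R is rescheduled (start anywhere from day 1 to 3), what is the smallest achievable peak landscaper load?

R@1: d1:9  d2:6  d3:4  d4:5  d5:4  d6:3  d7:3  d8:3  d9:0  d10:0 → peak 9
R@2: d1:6  d2:6  d3:4  d4:8  d5:4  d6:3  d7:3  d8:3  d9:0  d10:0 → peak 8
R@3: d1:6  d2:3  d3:4  d4:8  d5:7  d6:3  d7:3  d8:3  d9:0  d10:0 → peak 8
Best is R@2, peak 8.

8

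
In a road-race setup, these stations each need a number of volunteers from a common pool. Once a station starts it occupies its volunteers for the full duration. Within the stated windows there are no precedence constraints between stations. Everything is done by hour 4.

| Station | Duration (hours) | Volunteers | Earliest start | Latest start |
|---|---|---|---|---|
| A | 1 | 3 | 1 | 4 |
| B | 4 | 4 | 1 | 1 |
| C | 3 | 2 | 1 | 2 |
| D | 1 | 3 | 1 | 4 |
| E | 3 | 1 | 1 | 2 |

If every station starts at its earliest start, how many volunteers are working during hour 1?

13

At early start, hour 1 has: A, B, C, D, E.
Demand: 3 + 4 + 2 + 3 + 1 = 13.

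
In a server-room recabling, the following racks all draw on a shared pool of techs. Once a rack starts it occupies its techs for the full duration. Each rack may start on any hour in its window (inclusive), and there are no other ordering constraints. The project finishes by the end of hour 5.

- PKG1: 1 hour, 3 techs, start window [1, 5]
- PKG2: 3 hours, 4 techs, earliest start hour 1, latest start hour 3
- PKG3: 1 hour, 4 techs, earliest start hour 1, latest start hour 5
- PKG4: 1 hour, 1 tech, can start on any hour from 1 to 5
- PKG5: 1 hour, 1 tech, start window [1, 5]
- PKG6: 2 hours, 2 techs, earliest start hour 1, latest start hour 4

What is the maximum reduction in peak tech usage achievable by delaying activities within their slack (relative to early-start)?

Early-start peak: h1:15  h2:6  h3:4  h4:0  h5:0 ⇒ 15.
Leveled (PKG1@1, PKG2@2, PKG3@5, PKG4@1, PKG5@1, PKG6@2): h1:5  h2:6  h3:6  h4:4  h5:4 ⇒ 6.
Reduction 15 − 6 = 9.

9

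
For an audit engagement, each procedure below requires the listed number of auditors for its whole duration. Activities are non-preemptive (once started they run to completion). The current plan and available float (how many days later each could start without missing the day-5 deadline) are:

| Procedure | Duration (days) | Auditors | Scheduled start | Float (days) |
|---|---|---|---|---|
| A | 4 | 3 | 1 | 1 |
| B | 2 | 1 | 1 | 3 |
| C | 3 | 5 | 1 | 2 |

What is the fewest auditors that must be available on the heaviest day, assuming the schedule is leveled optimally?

8

Early-start (A@1, B@1, C@1) gives peak 9: d1:9  d2:9  d3:8  d4:3  d5:0.
Shift C→3.
Schedule A@1, B@1, C@3: d1:4  d2:4  d3:8  d4:8  d5:5 — peak 8.
No arrangement of the 24 feasible schedules does better.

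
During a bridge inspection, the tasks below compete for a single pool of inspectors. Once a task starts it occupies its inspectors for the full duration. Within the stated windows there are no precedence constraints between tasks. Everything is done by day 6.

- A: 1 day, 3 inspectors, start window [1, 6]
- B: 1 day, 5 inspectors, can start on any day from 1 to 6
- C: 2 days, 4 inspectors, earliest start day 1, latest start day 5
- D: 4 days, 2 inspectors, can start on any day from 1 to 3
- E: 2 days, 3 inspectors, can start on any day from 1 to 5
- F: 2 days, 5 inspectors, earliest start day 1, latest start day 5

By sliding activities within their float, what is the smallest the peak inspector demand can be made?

7

Early-start (A@1, B@1, C@1, D@1, E@1, F@1) gives peak 22: d1:22  d2:14  d3:2  d4:2  d5:0  d6:0.
Shift B→2, C→5, E→5, F→3.
Schedule A@1, B@2, C@5, D@1, E@5, F@3: d1:5  d2:7  d3:7  d4:7  d5:7  d6:7 — peak 7.
Total inspector-days = 40 over 6 days ⇒ peak ≥ ⌈40/6⌉ = 7, so 7 is optimal.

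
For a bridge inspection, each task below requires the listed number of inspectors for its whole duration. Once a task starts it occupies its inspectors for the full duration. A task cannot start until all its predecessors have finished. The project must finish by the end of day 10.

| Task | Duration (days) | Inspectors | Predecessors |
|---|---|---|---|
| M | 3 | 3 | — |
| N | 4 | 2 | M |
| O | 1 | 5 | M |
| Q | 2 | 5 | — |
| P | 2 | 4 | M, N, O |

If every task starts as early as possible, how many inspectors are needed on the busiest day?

Early-start schedule: M@1, N@4, O@4, Q@1, P@8.
Load per day: day 1: 8, day 2: 8, day 3: 3, day 4: 7, day 5: 2, day 6: 2, day 7: 2, day 8: 4, day 9: 4, day 10: 0.
Peak is 8.

8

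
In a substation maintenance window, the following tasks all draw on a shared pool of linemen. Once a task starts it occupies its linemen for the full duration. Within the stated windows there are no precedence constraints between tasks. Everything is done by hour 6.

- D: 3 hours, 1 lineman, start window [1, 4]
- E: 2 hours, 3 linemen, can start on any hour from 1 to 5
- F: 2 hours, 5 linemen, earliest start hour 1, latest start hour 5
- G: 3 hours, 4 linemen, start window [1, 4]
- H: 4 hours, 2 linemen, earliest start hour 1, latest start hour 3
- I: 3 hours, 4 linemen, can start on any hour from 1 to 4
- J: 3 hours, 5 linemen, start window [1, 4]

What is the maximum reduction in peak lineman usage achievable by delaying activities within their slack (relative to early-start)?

12

Early-start peak: h1:24  h2:24  h3:16  h4:2  h5:0  h6:0 ⇒ 24.
Leveled (D@1, E@1, F@4, G@1, H@3, I@1, J@4): h1:12  h2:12  h3:11  h4:12  h5:12  h6:7 ⇒ 12.
Reduction 24 − 12 = 12.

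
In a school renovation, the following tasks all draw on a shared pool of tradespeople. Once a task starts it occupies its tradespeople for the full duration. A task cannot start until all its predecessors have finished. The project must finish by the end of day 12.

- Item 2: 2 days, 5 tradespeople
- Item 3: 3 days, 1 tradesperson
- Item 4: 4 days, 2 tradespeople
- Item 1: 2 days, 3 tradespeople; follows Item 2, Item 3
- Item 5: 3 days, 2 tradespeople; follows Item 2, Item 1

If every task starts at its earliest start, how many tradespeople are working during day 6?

At early start, day 6 has: Item 5.
Demand: 2 = 2.

2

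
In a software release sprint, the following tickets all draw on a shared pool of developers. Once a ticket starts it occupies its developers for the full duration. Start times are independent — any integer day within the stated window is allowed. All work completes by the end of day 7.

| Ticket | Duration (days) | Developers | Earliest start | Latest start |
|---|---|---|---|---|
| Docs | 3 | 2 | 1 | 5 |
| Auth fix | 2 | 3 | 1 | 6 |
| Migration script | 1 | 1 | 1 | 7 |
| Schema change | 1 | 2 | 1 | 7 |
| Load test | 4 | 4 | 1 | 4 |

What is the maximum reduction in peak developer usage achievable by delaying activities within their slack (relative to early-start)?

7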